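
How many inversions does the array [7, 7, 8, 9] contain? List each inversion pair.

Finding inversions in [7, 7, 8, 9]:


Total inversions: 0

The array has 0 inversions. It is already sorted.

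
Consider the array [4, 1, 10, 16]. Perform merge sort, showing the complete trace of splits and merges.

Merge sort trace:

Split: [4, 1, 10, 16] -> [4, 1] and [10, 16]
  Split: [4, 1] -> [4] and [1]
  Merge: [4] + [1] -> [1, 4]
  Split: [10, 16] -> [10] and [16]
  Merge: [10] + [16] -> [10, 16]
Merge: [1, 4] + [10, 16] -> [1, 4, 10, 16]

Final sorted array: [1, 4, 10, 16]

The merge sort proceeds by recursively splitting the array and merging sorted halves.
After all merges, the sorted array is [1, 4, 10, 16].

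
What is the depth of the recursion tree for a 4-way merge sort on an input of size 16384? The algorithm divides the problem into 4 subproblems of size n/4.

For divide and conquer with division factor 4:

Problem sizes at each level:
Level 0: 16384
Level 1: 4096
Level 2: 1024
Level 3: 256
Level 4: 64
Level 5: 16
Level 6: 4
Level 7: 1

The root is level 0 and the size-1 base case is level 7 (the tree spans levels 0 through 7, i.e. 8 levels counting the root), so the depth is the number of divisions: log_4(16384) = 7

The recursion tree depth is log_4(16384) = 7. At each level, the problem size is divided by 4, so it takes 7 divisions to reduce to a base case of size 1. The algorithm makes 4 recursive calls at each level.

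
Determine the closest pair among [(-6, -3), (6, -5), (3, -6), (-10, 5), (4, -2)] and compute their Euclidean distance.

Computing all pairwise distances among 5 points:

d((-6, -3), (6, -5)) = 12.1655
d((-6, -3), (3, -6)) = 9.4868
d((-6, -3), (-10, 5)) = 8.9443
d((-6, -3), (4, -2)) = 10.0499
d((6, -5), (3, -6)) = 3.1623 <-- minimum
d((6, -5), (-10, 5)) = 18.868
d((6, -5), (4, -2)) = 3.6056
d((3, -6), (-10, 5)) = 17.0294
d((3, -6), (4, -2)) = 4.1231
d((-10, 5), (4, -2)) = 15.6525

Closest pair: (6, -5) and (3, -6) with distance 3.1623

The closest pair is (6, -5) and (3, -6) with Euclidean distance 3.1623. For 5 points, brute-force pairwise comparison is shown above. For large n, the divide-and-conquer algorithm (sort by x, recurse on halves, check the dividing strip) achieves O(n log n).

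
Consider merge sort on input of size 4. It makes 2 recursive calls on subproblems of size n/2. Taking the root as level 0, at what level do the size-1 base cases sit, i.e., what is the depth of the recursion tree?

For divide and conquer with division factor 2:

Problem sizes at each level:
Level 0: 4
Level 1: 2
Level 2: 1

The root is level 0 and the size-1 base case is level 2 (the tree spans levels 0 through 2, i.e. 3 levels counting the root), so the depth is the number of divisions: log_2(4) = 2

The recursion tree depth is log_2(4) = 2. At each level, the problem size is divided by 2, so it takes 2 divisions to reduce to a base case of size 1. The algorithm makes 2 recursive calls at each level.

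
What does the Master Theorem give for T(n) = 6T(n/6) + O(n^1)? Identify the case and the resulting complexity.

Master Theorem for T(n) = 6T(n/6) + O(n^1):

a = 6, b = 6, c = 1
log_b(a) = log_6(6) = 1.0000

Case 2: c = 1 = log_6(6) = 1.0000
T(n) = O(n^1 log n) = O(n log n)

For T(n) = 6T(n/6) + O(n^1): log_6(6) = 1.0000. This is Case 2 of the Master Theorem (c = log_b(a), equal work at all levels), giving O(n log n).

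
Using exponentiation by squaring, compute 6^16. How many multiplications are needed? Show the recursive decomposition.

Computing 6^16 by squaring (build up from 6^1; each line after the first costs one multiplication):

6^1 = 6
6^2 = (6^1)^2 = 6^2 = 36
6^4 = (6^2)^2 = 36^2 = 1296
6^8 = (6^4)^2 = 1296^2 = 1679616
6^16 = (6^8)^2 = 1679616^2 = 2821109907456

Result: 2821109907456
Multiplications needed: 4 (4 lines after 6^1)

6^16 = 2821109907456. Using exponentiation by squaring, this requires 4 multiplications. The key idea: if the exponent is even, square the half-power; if odd, multiply by the base once.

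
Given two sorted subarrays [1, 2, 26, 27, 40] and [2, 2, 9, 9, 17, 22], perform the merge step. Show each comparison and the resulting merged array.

Merging process:

Compare 1 vs 2: take 1 from left. Merged: [1]
Compare 2 vs 2: take 2 from left. Merged: [1, 2]
Compare 26 vs 2: take 2 from right. Merged: [1, 2, 2]
Compare 26 vs 2: take 2 from right. Merged: [1, 2, 2, 2]
Compare 26 vs 9: take 9 from right. Merged: [1, 2, 2, 2, 9]
Compare 26 vs 9: take 9 from right. Merged: [1, 2, 2, 2, 9, 9]
Compare 26 vs 17: take 17 from right. Merged: [1, 2, 2, 2, 9, 9, 17]
Compare 26 vs 22: take 22 from right. Merged: [1, 2, 2, 2, 9, 9, 17, 22]
Append remaining from left: [26, 27, 40]. Merged: [1, 2, 2, 2, 9, 9, 17, 22, 26, 27, 40]

Final merged array: [1, 2, 2, 2, 9, 9, 17, 22, 26, 27, 40]
Total comparisons: 8

The merged array is [1, 2, 2, 2, 9, 9, 17, 22, 26, 27, 40], requiring 8 comparisons. The merge step runs in O(n) time where n is the total number of elements.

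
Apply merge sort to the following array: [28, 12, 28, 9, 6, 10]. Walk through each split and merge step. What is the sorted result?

Merge sort trace:

Split: [28, 12, 28, 9, 6, 10] -> [28, 12, 28] and [9, 6, 10]
  Split: [28, 12, 28] -> [28] and [12, 28]
    Split: [12, 28] -> [12] and [28]
    Merge: [12] + [28] -> [12, 28]
  Merge: [28] + [12, 28] -> [12, 28, 28]
  Split: [9, 6, 10] -> [9] and [6, 10]
    Split: [6, 10] -> [6] and [10]
    Merge: [6] + [10] -> [6, 10]
  Merge: [9] + [6, 10] -> [6, 9, 10]
Merge: [12, 28, 28] + [6, 9, 10] -> [6, 9, 10, 12, 28, 28]

Final sorted array: [6, 9, 10, 12, 28, 28]

The merge sort proceeds by recursively splitting the array and merging sorted halves.
After all merges, the sorted array is [6, 9, 10, 12, 28, 28].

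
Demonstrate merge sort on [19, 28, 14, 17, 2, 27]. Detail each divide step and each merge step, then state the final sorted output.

Merge sort trace:

Split: [19, 28, 14, 17, 2, 27] -> [19, 28, 14] and [17, 2, 27]
  Split: [19, 28, 14] -> [19] and [28, 14]
    Split: [28, 14] -> [28] and [14]
    Merge: [28] + [14] -> [14, 28]
  Merge: [19] + [14, 28] -> [14, 19, 28]
  Split: [17, 2, 27] -> [17] and [2, 27]
    Split: [2, 27] -> [2] and [27]
    Merge: [2] + [27] -> [2, 27]
  Merge: [17] + [2, 27] -> [2, 17, 27]
Merge: [14, 19, 28] + [2, 17, 27] -> [2, 14, 17, 19, 27, 28]

Final sorted array: [2, 14, 17, 19, 27, 28]

The merge sort proceeds by recursively splitting the array and merging sorted halves.
After all merges, the sorted array is [2, 14, 17, 19, 27, 28].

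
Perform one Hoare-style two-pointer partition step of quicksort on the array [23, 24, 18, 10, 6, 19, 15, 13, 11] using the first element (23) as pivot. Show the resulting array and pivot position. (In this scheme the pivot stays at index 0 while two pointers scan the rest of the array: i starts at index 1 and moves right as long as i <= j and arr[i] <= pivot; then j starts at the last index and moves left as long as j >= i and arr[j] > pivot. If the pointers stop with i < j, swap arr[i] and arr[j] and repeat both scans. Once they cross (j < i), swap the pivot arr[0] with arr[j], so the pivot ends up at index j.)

Hoare-style two-pointer partition with pivot = 23:

Initial array: [23, 24, 18, 10, 6, 19, 15, 13, 11]

Pointers start at i = 1, j = 8.
i stops at index 1 (arr[1]=24 > 23), j stops at index 8 (arr[8]=11 <= 23): swap arr[1] and arr[8], array becomes [23, 11, 18, 10, 6, 19, 15, 13, 24]
i ends at 8, j ends at 7: the pointers have crossed (j < i), so scanning stops.

Swap pivot arr[0] with arr[7] to place pivot at position 7: [13, 11, 18, 10, 6, 19, 15, 23, 24]
Pivot position: 7

After partitioning with pivot 23, the array becomes [13, 11, 18, 10, 6, 19, 15, 23, 24]. The pivot is placed at index 7. All elements to the left of the pivot are <= 23, and all elements to the right are > 23.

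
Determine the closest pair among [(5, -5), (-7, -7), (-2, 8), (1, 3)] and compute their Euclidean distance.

Computing all pairwise distances among 4 points:

d((5, -5), (-7, -7)) = 12.1655
d((5, -5), (-2, 8)) = 14.7648
d((5, -5), (1, 3)) = 8.9443
d((-7, -7), (-2, 8)) = 15.8114
d((-7, -7), (1, 3)) = 12.8062
d((-2, 8), (1, 3)) = 5.831 <-- minimum

Closest pair: (-2, 8) and (1, 3) with distance 5.831

The closest pair is (-2, 8) and (1, 3) with Euclidean distance 5.831. For 4 points, brute-force pairwise comparison is shown above. For large n, the divide-and-conquer algorithm (sort by x, recurse on halves, check the dividing strip) achieves O(n log n).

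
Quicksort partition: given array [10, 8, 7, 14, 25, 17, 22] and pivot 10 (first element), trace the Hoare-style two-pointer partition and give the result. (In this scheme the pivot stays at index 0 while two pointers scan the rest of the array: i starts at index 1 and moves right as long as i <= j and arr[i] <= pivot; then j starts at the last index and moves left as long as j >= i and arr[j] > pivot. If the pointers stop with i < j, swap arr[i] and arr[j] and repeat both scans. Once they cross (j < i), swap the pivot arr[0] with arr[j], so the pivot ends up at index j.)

Hoare-style two-pointer partition with pivot = 10:

Initial array: [10, 8, 7, 14, 25, 17, 22]

Pointers start at i = 1, j = 6.
i ends at 3, j ends at 2: the pointers have crossed (j < i), so scanning stops.

Swap pivot arr[0] with arr[2] to place pivot at position 2: [7, 8, 10, 14, 25, 17, 22]
Pivot position: 2

After partitioning with pivot 10, the array becomes [7, 8, 10, 14, 25, 17, 22]. The pivot is placed at index 2. All elements to the left of the pivot are <= 10, and all elements to the right are > 10.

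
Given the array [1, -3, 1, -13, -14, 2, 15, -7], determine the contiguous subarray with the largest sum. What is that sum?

Using Kadane's algorithm on [1, -3, 1, -13, -14, 2, 15, -7]:

Scanning through the array:
Position 1 (value -3): max_ending_here = -2, max_so_far = 1
Position 2 (value 1): max_ending_here = 1, max_so_far = 1
Position 3 (value -13): max_ending_here = -12, max_so_far = 1
Position 4 (value -14): max_ending_here = -14, max_so_far = 1
Position 5 (value 2): max_ending_here = 2, max_so_far = 2
Position 6 (value 15): max_ending_here = 17, max_so_far = 17
Position 7 (value -7): max_ending_here = 10, max_so_far = 17

Maximum subarray: [2, 15]
Maximum sum: 17

The maximum subarray is [2, 15] with sum 17. This subarray runs from index 5 to index 6.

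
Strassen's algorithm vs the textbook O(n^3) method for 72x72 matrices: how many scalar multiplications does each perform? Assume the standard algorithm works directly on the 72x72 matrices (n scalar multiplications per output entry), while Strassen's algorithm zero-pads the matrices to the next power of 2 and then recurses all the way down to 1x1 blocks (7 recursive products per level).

Matrix multiplication for 72x72 matrices:

Strassen's algorithm requires power-of-2 dimensions. Pad 72x72 to 128x128 (next power of 2).

Standard algorithm: 72^3 = 373248 multiplications
Strassen's algorithm: 7^(log2(128)) = 7^7 = 823543 multiplications
Difference: 373248 - 823543 = -450295 (Strassen uses MORE here due to padding overhead — for small or just-over-power-of-2 n, padding can outweigh the per-level savings)

Standard: 373248 multiplications (72^3). Strassen: 823543 multiplications (7^7, after padding to 128x128). Strassen reduces 8 recursive multiplications to 7 at each level.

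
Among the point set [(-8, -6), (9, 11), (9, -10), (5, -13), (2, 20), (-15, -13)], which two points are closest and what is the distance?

Computing all pairwise distances among 6 points:

d((-8, -6), (9, 11)) = 24.0416
d((-8, -6), (9, -10)) = 17.4642
d((-8, -6), (5, -13)) = 14.7648
d((-8, -6), (2, 20)) = 27.8568
d((-8, -6), (-15, -13)) = 9.8995
d((9, 11), (9, -10)) = 21.0
d((9, 11), (5, -13)) = 24.3311
d((9, 11), (2, 20)) = 11.4018
d((9, 11), (-15, -13)) = 33.9411
d((9, -10), (5, -13)) = 5.0 <-- minimum
d((9, -10), (2, 20)) = 30.8058
d((9, -10), (-15, -13)) = 24.1868
d((5, -13), (2, 20)) = 33.1361
d((5, -13), (-15, -13)) = 20.0
d((2, 20), (-15, -13)) = 37.1214

Closest pair: (9, -10) and (5, -13) with distance 5.0

The closest pair is (9, -10) and (5, -13) with Euclidean distance 5.0. For 6 points, brute-force pairwise comparison is shown above. For large n, the divide-and-conquer algorithm (sort by x, recurse on halves, check the dividing strip) achieves O(n log n).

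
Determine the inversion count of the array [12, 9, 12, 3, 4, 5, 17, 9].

Finding inversions in [12, 9, 12, 3, 4, 5, 17, 9]:

(0, 1): arr[0]=12 > arr[1]=9
(0, 3): arr[0]=12 > arr[3]=3
(0, 4): arr[0]=12 > arr[4]=4
(0, 5): arr[0]=12 > arr[5]=5
(0, 7): arr[0]=12 > arr[7]=9
(1, 3): arr[1]=9 > arr[3]=3
(1, 4): arr[1]=9 > arr[4]=4
(1, 5): arr[1]=9 > arr[5]=5
(2, 3): arr[2]=12 > arr[3]=3
(2, 4): arr[2]=12 > arr[4]=4
(2, 5): arr[2]=12 > arr[5]=5
(2, 7): arr[2]=12 > arr[7]=9
(6, 7): arr[6]=17 > arr[7]=9

Total inversions: 13

The array has 13 inversion(s): (0,1), (0,3), (0,4), (0,5), (0,7), (1,3), (1,4), (1,5), (2,3), (2,4), (2,5), (2,7), (6,7). Each pair (i,j) satisfies i < j and arr[i] > arr[j].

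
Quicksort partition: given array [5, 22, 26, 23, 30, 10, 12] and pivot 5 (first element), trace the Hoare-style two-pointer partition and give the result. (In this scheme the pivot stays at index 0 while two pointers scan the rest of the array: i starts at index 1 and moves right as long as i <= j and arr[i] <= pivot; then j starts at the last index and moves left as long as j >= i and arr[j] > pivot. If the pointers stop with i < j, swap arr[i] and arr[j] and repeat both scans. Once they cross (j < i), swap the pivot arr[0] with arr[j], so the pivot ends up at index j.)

Hoare-style two-pointer partition with pivot = 5:

Initial array: [5, 22, 26, 23, 30, 10, 12]

Pointers start at i = 1, j = 6.
i ends at 1, j ends at 0: the pointers have crossed (j < i), so scanning stops.

j = 0, so swapping arr[0] with arr[j] leaves the pivot at position 0: [5, 22, 26, 23, 30, 10, 12]
Pivot position: 0

After partitioning with pivot 5, the array becomes [5, 22, 26, 23, 30, 10, 12]. The pivot is placed at index 0. All elements to the left of the pivot are <= 5, and all elements to the right are > 5.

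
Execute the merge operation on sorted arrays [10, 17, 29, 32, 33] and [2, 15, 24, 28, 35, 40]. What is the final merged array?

Merging process:

Compare 10 vs 2: take 2 from right. Merged: [2]
Compare 10 vs 15: take 10 from left. Merged: [2, 10]
Compare 17 vs 15: take 15 from right. Merged: [2, 10, 15]
Compare 17 vs 24: take 17 from left. Merged: [2, 10, 15, 17]
Compare 29 vs 24: take 24 from right. Merged: [2, 10, 15, 17, 24]
Compare 29 vs 28: take 28 from right. Merged: [2, 10, 15, 17, 24, 28]
Compare 29 vs 35: take 29 from left. Merged: [2, 10, 15, 17, 24, 28, 29]
Compare 32 vs 35: take 32 from left. Merged: [2, 10, 15, 17, 24, 28, 29, 32]
Compare 33 vs 35: take 33 from left. Merged: [2, 10, 15, 17, 24, 28, 29, 32, 33]
Append remaining from right: [35, 40]. Merged: [2, 10, 15, 17, 24, 28, 29, 32, 33, 35, 40]

Final merged array: [2, 10, 15, 17, 24, 28, 29, 32, 33, 35, 40]
Total comparisons: 9

The merged array is [2, 10, 15, 17, 24, 28, 29, 32, 33, 35, 40], requiring 9 comparisons. The merge step runs in O(n) time where n is the total number of elements.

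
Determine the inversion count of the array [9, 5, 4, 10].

Finding inversions in [9, 5, 4, 10]:

(0, 1): arr[0]=9 > arr[1]=5
(0, 2): arr[0]=9 > arr[2]=4
(1, 2): arr[1]=5 > arr[2]=4

Total inversions: 3

The array has 3 inversion(s): (0,1), (0,2), (1,2). Each pair (i,j) satisfies i < j and arr[i] > arr[j].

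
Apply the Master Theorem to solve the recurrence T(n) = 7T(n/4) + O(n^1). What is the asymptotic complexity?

Master Theorem for T(n) = 7T(n/4) + O(n^1):

a = 7, b = 4, c = 1
log_b(a) = log_4(7) = 1.4037

Case 1: c = 1 < log_4(7) = 1.4037
T(n) = O(n^(log_4 7))

For T(n) = 7T(n/4) + O(n^1): log_4(7) = 1.4037. This is Case 1 of the Master Theorem (c < log_b(a), work dominated by leaves), giving O(n^(log_4 7)).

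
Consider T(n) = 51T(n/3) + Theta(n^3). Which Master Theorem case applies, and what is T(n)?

Master Theorem for T(n) = 51T(n/3) + O(n^3):

a = 51, b = 3, c = 3
log_b(a) = log_3(51) = 3.5789

Case 1: c = 3 < log_3(51) = 3.5789
T(n) = O(n^(log_3 51))

For T(n) = 51T(n/3) + O(n^3): log_3(51) = 3.5789. This is Case 1 of the Master Theorem (c < log_b(a), work dominated by leaves), giving O(n^(log_3 51)).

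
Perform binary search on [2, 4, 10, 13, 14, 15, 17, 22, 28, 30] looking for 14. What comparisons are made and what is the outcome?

Binary search for 14 in [2, 4, 10, 13, 14, 15, 17, 22, 28, 30]:

lo=0, hi=9, mid=4, arr[mid]=14 -> Found target at index 4!

Binary search finds 14 at index 4 after 1 comparisons. The search repeatedly halves the search space by comparing with the middle element.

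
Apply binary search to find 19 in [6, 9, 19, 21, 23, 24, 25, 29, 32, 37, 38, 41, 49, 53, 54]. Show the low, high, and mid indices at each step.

Binary search for 19 in [6, 9, 19, 21, 23, 24, 25, 29, 32, 37, 38, 41, 49, 53, 54]:

lo=0, hi=14, mid=7, arr[mid]=29 -> 29 > 19, search left half
lo=0, hi=6, mid=3, arr[mid]=21 -> 21 > 19, search left half
lo=0, hi=2, mid=1, arr[mid]=9 -> 9 < 19, search right half
lo=2, hi=2, mid=2, arr[mid]=19 -> Found target at index 2!

Binary search finds 19 at index 2 after 4 comparisons. The search repeatedly halves the search space by comparing with the middle element.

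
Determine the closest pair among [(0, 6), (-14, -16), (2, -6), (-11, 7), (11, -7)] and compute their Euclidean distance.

Computing all pairwise distances among 5 points:

d((0, 6), (-14, -16)) = 26.0768
d((0, 6), (2, -6)) = 12.1655
d((0, 6), (-11, 7)) = 11.0454
d((0, 6), (11, -7)) = 17.0294
d((-14, -16), (2, -6)) = 18.868
d((-14, -16), (-11, 7)) = 23.1948
d((-14, -16), (11, -7)) = 26.5707
d((2, -6), (-11, 7)) = 18.3848
d((2, -6), (11, -7)) = 9.0554 <-- minimum
d((-11, 7), (11, -7)) = 26.0768

Closest pair: (2, -6) and (11, -7) with distance 9.0554

The closest pair is (2, -6) and (11, -7) with Euclidean distance 9.0554. For 5 points, brute-force pairwise comparison is shown above. For large n, the divide-and-conquer algorithm (sort by x, recurse on halves, check the dividing strip) achieves O(n log n).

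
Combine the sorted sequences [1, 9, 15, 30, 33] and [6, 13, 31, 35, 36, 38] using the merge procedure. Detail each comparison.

Merging process:

Compare 1 vs 6: take 1 from left. Merged: [1]
Compare 9 vs 6: take 6 from right. Merged: [1, 6]
Compare 9 vs 13: take 9 from left. Merged: [1, 6, 9]
Compare 15 vs 13: take 13 from right. Merged: [1, 6, 9, 13]
Compare 15 vs 31: take 15 from left. Merged: [1, 6, 9, 13, 15]
Compare 30 vs 31: take 30 from left. Merged: [1, 6, 9, 13, 15, 30]
Compare 33 vs 31: take 31 from right. Merged: [1, 6, 9, 13, 15, 30, 31]
Compare 33 vs 35: take 33 from left. Merged: [1, 6, 9, 13, 15, 30, 31, 33]
Append remaining from right: [35, 36, 38]. Merged: [1, 6, 9, 13, 15, 30, 31, 33, 35, 36, 38]

Final merged array: [1, 6, 9, 13, 15, 30, 31, 33, 35, 36, 38]
Total comparisons: 8

The merged array is [1, 6, 9, 13, 15, 30, 31, 33, 35, 36, 38], requiring 8 comparisons. The merge step runs in O(n) time where n is the total number of elements.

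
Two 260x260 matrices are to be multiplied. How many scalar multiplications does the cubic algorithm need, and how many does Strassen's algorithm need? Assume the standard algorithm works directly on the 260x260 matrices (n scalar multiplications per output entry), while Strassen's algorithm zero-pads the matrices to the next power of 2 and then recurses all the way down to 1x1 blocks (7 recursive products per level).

Matrix multiplication for 260x260 matrices:

Strassen's algorithm requires power-of-2 dimensions. Pad 260x260 to 512x512 (next power of 2).

Standard algorithm: 260^3 = 17576000 multiplications
Strassen's algorithm: 7^(log2(512)) = 7^9 = 40353607 multiplications
Difference: 17576000 - 40353607 = -22777607 (Strassen uses MORE here due to padding overhead — for small or just-over-power-of-2 n, padding can outweigh the per-level savings)

Standard: 17576000 multiplications (260^3). Strassen: 40353607 multiplications (7^9, after padding to 512x512). Strassen reduces 8 recursive multiplications to 7 at each level.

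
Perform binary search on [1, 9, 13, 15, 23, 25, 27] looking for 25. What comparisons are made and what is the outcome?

Binary search for 25 in [1, 9, 13, 15, 23, 25, 27]:

lo=0, hi=6, mid=3, arr[mid]=15 -> 15 < 25, search right half
lo=4, hi=6, mid=5, arr[mid]=25 -> Found target at index 5!

Binary search finds 25 at index 5 after 2 comparisons. The search repeatedly halves the search space by comparing with the middle element.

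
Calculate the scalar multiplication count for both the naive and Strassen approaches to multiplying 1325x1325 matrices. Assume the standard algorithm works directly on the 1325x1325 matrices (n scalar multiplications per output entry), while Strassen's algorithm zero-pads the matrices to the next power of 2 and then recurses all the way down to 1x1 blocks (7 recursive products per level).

Matrix multiplication for 1325x1325 matrices:

Strassen's algorithm requires power-of-2 dimensions. Pad 1325x1325 to 2048x2048 (next power of 2).

Standard algorithm: 1325^3 = 2326203125 multiplications
Strassen's algorithm: 7^(log2(2048)) = 7^11 = 1977326743 multiplications
Savings: 2326203125 - 1977326743 = 348876382 multiplications

Standard: 2326203125 multiplications (1325^3). Strassen: 1977326743 multiplications (7^11, after padding to 2048x2048). Strassen reduces 8 recursive multiplications to 7 at each level.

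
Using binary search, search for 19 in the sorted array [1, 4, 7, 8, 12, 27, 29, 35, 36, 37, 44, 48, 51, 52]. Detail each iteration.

Binary search for 19 in [1, 4, 7, 8, 12, 27, 29, 35, 36, 37, 44, 48, 51, 52]:

lo=0, hi=13, mid=6, arr[mid]=29 -> 29 > 19, search left half
lo=0, hi=5, mid=2, arr[mid]=7 -> 7 < 19, search right half
lo=3, hi=5, mid=4, arr[mid]=12 -> 12 < 19, search right half
lo=5, hi=5, mid=5, arr[mid]=27 -> 27 > 19, search left half
lo=5 > hi=4, target 19 not found

Binary search determines that 19 is not in the array after 4 comparisons. The search space was exhausted without finding the target.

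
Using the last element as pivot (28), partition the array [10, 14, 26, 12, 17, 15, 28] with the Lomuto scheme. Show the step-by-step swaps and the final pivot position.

Lomuto partition with pivot = 28:

Initial array: [10, 14, 26, 12, 17, 15, 28]

arr[0]=10 <= 28: swap with position 0, array becomes [10, 14, 26, 12, 17, 15, 28]
arr[1]=14 <= 28: swap with position 1, array becomes [10, 14, 26, 12, 17, 15, 28]
arr[2]=26 <= 28: swap with position 2, array becomes [10, 14, 26, 12, 17, 15, 28]
arr[3]=12 <= 28: swap with position 3, array becomes [10, 14, 26, 12, 17, 15, 28]
arr[4]=17 <= 28: swap with position 4, array becomes [10, 14, 26, 12, 17, 15, 28]
arr[5]=15 <= 28: swap with position 5, array becomes [10, 14, 26, 12, 17, 15, 28]

Place pivot at position 6: [10, 14, 26, 12, 17, 15, 28]
Pivot position: 6

After partitioning with pivot 28, the array becomes [10, 14, 26, 12, 17, 15, 28]. The pivot is placed at index 6. All elements to the left of the pivot are <= 28, and all elements to the right are > 28.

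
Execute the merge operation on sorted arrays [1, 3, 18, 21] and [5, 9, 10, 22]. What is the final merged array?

Merging process:

Compare 1 vs 5: take 1 from left. Merged: [1]
Compare 3 vs 5: take 3 from left. Merged: [1, 3]
Compare 18 vs 5: take 5 from right. Merged: [1, 3, 5]
Compare 18 vs 9: take 9 from right. Merged: [1, 3, 5, 9]
Compare 18 vs 10: take 10 from right. Merged: [1, 3, 5, 9, 10]
Compare 18 vs 22: take 18 from left. Merged: [1, 3, 5, 9, 10, 18]
Compare 21 vs 22: take 21 from left. Merged: [1, 3, 5, 9, 10, 18, 21]
Append remaining from right: [22]. Merged: [1, 3, 5, 9, 10, 18, 21, 22]

Final merged array: [1, 3, 5, 9, 10, 18, 21, 22]
Total comparisons: 7

The merged array is [1, 3, 5, 9, 10, 18, 21, 22], requiring 7 comparisons. The merge step runs in O(n) time where n is the total number of elements.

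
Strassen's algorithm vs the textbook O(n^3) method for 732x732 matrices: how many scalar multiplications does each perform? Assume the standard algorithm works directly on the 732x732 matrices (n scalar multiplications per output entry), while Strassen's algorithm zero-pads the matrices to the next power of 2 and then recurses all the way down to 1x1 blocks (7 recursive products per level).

Matrix multiplication for 732x732 matrices:

Strassen's algorithm requires power-of-2 dimensions. Pad 732x732 to 1024x1024 (next power of 2).

Standard algorithm: 732^3 = 392223168 multiplications
Strassen's algorithm: 7^(log2(1024)) = 7^10 = 282475249 multiplications
Savings: 392223168 - 282475249 = 109747919 multiplications

Standard: 392223168 multiplications (732^3). Strassen: 282475249 multiplications (7^10, after padding to 1024x1024). Strassen reduces 8 recursive multiplications to 7 at each level.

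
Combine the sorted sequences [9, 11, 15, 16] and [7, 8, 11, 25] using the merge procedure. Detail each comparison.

Merging process:

Compare 9 vs 7: take 7 from right. Merged: [7]
Compare 9 vs 8: take 8 from right. Merged: [7, 8]
Compare 9 vs 11: take 9 from left. Merged: [7, 8, 9]
Compare 11 vs 11: take 11 from left. Merged: [7, 8, 9, 11]
Compare 15 vs 11: take 11 from right. Merged: [7, 8, 9, 11, 11]
Compare 15 vs 25: take 15 from left. Merged: [7, 8, 9, 11, 11, 15]
Compare 16 vs 25: take 16 from left. Merged: [7, 8, 9, 11, 11, 15, 16]
Append remaining from right: [25]. Merged: [7, 8, 9, 11, 11, 15, 16, 25]

Final merged array: [7, 8, 9, 11, 11, 15, 16, 25]
Total comparisons: 7

The merged array is [7, 8, 9, 11, 11, 15, 16, 25], requiring 7 comparisons. The merge step runs in O(n) time where n is the total number of elements.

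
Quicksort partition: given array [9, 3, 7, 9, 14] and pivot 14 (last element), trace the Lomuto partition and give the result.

Lomuto partition with pivot = 14:

Initial array: [9, 3, 7, 9, 14]

arr[0]=9 <= 14: swap with position 0, array becomes [9, 3, 7, 9, 14]
arr[1]=3 <= 14: swap with position 1, array becomes [9, 3, 7, 9, 14]
arr[2]=7 <= 14: swap with position 2, array becomes [9, 3, 7, 9, 14]
arr[3]=9 <= 14: swap with position 3, array becomes [9, 3, 7, 9, 14]

Place pivot at position 4: [9, 3, 7, 9, 14]
Pivot position: 4

After partitioning with pivot 14, the array becomes [9, 3, 7, 9, 14]. The pivot is placed at index 4. All elements to the left of the pivot are <= 14, and all elements to the right are > 14.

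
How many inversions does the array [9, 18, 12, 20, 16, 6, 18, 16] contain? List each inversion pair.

Finding inversions in [9, 18, 12, 20, 16, 6, 18, 16]:

(0, 5): arr[0]=9 > arr[5]=6
(1, 2): arr[1]=18 > arr[2]=12
(1, 4): arr[1]=18 > arr[4]=16
(1, 5): arr[1]=18 > arr[5]=6
(1, 7): arr[1]=18 > arr[7]=16
(2, 5): arr[2]=12 > arr[5]=6
(3, 4): arr[3]=20 > arr[4]=16
(3, 5): arr[3]=20 > arr[5]=6
(3, 6): arr[3]=20 > arr[6]=18
(3, 7): arr[3]=20 > arr[7]=16
(4, 5): arr[4]=16 > arr[5]=6
(6, 7): arr[6]=18 > arr[7]=16

Total inversions: 12

The array has 12 inversion(s): (0,5), (1,2), (1,4), (1,5), (1,7), (2,5), (3,4), (3,5), (3,6), (3,7), (4,5), (6,7). Each pair (i,j) satisfies i < j and arr[i] > arr[j].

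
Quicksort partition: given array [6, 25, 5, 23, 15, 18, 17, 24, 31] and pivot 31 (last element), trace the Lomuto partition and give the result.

Lomuto partition with pivot = 31:

Initial array: [6, 25, 5, 23, 15, 18, 17, 24, 31]

arr[0]=6 <= 31: swap with position 0, array becomes [6, 25, 5, 23, 15, 18, 17, 24, 31]
arr[1]=25 <= 31: swap with position 1, array becomes [6, 25, 5, 23, 15, 18, 17, 24, 31]
arr[2]=5 <= 31: swap with position 2, array becomes [6, 25, 5, 23, 15, 18, 17, 24, 31]
arr[3]=23 <= 31: swap with position 3, array becomes [6, 25, 5, 23, 15, 18, 17, 24, 31]
arr[4]=15 <= 31: swap with position 4, array becomes [6, 25, 5, 23, 15, 18, 17, 24, 31]
arr[5]=18 <= 31: swap with position 5, array becomes [6, 25, 5, 23, 15, 18, 17, 24, 31]
arr[6]=17 <= 31: swap with position 6, array becomes [6, 25, 5, 23, 15, 18, 17, 24, 31]
arr[7]=24 <= 31: swap with position 7, array becomes [6, 25, 5, 23, 15, 18, 17, 24, 31]

Place pivot at position 8: [6, 25, 5, 23, 15, 18, 17, 24, 31]
Pivot position: 8

After partitioning with pivot 31, the array becomes [6, 25, 5, 23, 15, 18, 17, 24, 31]. The pivot is placed at index 8. All elements to the left of the pivot are <= 31, and all elements to the right are > 31.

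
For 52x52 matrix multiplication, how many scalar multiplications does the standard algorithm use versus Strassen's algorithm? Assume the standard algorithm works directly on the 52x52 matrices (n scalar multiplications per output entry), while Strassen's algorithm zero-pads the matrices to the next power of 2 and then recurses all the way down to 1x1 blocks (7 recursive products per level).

Matrix multiplication for 52x52 matrices:

Strassen's algorithm requires power-of-2 dimensions. Pad 52x52 to 64x64 (next power of 2).

Standard algorithm: 52^3 = 140608 multiplications
Strassen's algorithm: 7^(log2(64)) = 7^6 = 117649 multiplications
Savings: 140608 - 117649 = 22959 multiplications

Standard: 140608 multiplications (52^3). Strassen: 117649 multiplications (7^6, after padding to 64x64). Strassen reduces 8 recursive multiplications to 7 at each level.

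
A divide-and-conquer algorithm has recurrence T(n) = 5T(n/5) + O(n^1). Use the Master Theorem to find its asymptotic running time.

Master Theorem for T(n) = 5T(n/5) + O(n^1):

a = 5, b = 5, c = 1
log_b(a) = log_5(5) = 1.0000

Case 2: c = 1 = log_5(5) = 1.0000
T(n) = O(n^1 log n) = O(n log n)

For T(n) = 5T(n/5) + O(n^1): log_5(5) = 1.0000. This is Case 2 of the Master Theorem (c = log_b(a), equal work at all levels), giving O(n log n).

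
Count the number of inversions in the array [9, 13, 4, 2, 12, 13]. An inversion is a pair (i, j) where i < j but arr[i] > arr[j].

Finding inversions in [9, 13, 4, 2, 12, 13]:

(0, 2): arr[0]=9 > arr[2]=4
(0, 3): arr[0]=9 > arr[3]=2
(1, 2): arr[1]=13 > arr[2]=4
(1, 3): arr[1]=13 > arr[3]=2
(1, 4): arr[1]=13 > arr[4]=12
(2, 3): arr[2]=4 > arr[3]=2

Total inversions: 6

The array has 6 inversion(s): (0,2), (0,3), (1,2), (1,3), (1,4), (2,3). Each pair (i,j) satisfies i < j and arr[i] > arr[j].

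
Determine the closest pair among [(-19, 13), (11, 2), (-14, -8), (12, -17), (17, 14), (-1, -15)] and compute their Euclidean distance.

Computing all pairwise distances among 6 points:

d((-19, 13), (11, 2)) = 31.9531
d((-19, 13), (-14, -8)) = 21.587
d((-19, 13), (12, -17)) = 43.1393
d((-19, 13), (17, 14)) = 36.0139
d((-19, 13), (-1, -15)) = 33.2866
d((11, 2), (-14, -8)) = 26.9258
d((11, 2), (12, -17)) = 19.0263
d((11, 2), (17, 14)) = 13.4164
d((11, 2), (-1, -15)) = 20.8087
d((-14, -8), (12, -17)) = 27.5136
d((-14, -8), (17, 14)) = 38.0132
d((-14, -8), (-1, -15)) = 14.7648
d((12, -17), (17, 14)) = 31.4006
d((12, -17), (-1, -15)) = 13.1529 <-- minimum
d((17, 14), (-1, -15)) = 34.1321

Closest pair: (12, -17) and (-1, -15) with distance 13.1529

The closest pair is (12, -17) and (-1, -15) with Euclidean distance 13.1529. For 6 points, brute-force pairwise comparison is shown above. For large n, the divide-and-conquer algorithm (sort by x, recurse on halves, check the dividing strip) achieves O(n log n).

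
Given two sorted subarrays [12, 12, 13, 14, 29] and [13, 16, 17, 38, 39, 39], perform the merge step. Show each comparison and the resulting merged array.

Merging process:

Compare 12 vs 13: take 12 from left. Merged: [12]
Compare 12 vs 13: take 12 from left. Merged: [12, 12]
Compare 13 vs 13: take 13 from left. Merged: [12, 12, 13]
Compare 14 vs 13: take 13 from right. Merged: [12, 12, 13, 13]
Compare 14 vs 16: take 14 from left. Merged: [12, 12, 13, 13, 14]
Compare 29 vs 16: take 16 from right. Merged: [12, 12, 13, 13, 14, 16]
Compare 29 vs 17: take 17 from right. Merged: [12, 12, 13, 13, 14, 16, 17]
Compare 29 vs 38: take 29 from left. Merged: [12, 12, 13, 13, 14, 16, 17, 29]
Append remaining from right: [38, 39, 39]. Merged: [12, 12, 13, 13, 14, 16, 17, 29, 38, 39, 39]

Final merged array: [12, 12, 13, 13, 14, 16, 17, 29, 38, 39, 39]
Total comparisons: 8

The merged array is [12, 12, 13, 13, 14, 16, 17, 29, 38, 39, 39], requiring 8 comparisons. The merge step runs in O(n) time where n is the total number of elements.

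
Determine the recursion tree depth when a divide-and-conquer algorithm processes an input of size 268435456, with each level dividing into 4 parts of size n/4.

For divide and conquer with division factor 4:

Problem sizes at each level:
Level 0: 268435456
Level 1: 67108864
Level 2: 16777216
Level 3: 4194304
Level 4: 1048576
Level 5: 262144
Level 6: 65536
Level 7: 16384
Level 8: 4096
Level 9: 1024
Level 10: 256
Level 11: 64
Level 12: 16
Level 13: 4
Level 14: 1

The root is level 0 and the size-1 base case is level 14 (the tree spans levels 0 through 14, i.e. 15 levels counting the root), so the depth is the number of divisions: log_4(268435456) = 14

The recursion tree depth is log_4(268435456) = 14. At each level, the problem size is divided by 4, so it takes 14 divisions to reduce to a base case of size 1. The algorithm makes 4 recursive calls at each level.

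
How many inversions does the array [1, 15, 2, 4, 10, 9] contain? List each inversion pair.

Finding inversions in [1, 15, 2, 4, 10, 9]:

(1, 2): arr[1]=15 > arr[2]=2
(1, 3): arr[1]=15 > arr[3]=4
(1, 4): arr[1]=15 > arr[4]=10
(1, 5): arr[1]=15 > arr[5]=9
(4, 5): arr[4]=10 > arr[5]=9

Total inversions: 5

The array has 5 inversion(s): (1,2), (1,3), (1,4), (1,5), (4,5). Each pair (i,j) satisfies i < j and arr[i] > arr[j].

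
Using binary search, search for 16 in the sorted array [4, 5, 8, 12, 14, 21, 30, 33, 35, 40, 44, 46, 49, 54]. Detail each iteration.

Binary search for 16 in [4, 5, 8, 12, 14, 21, 30, 33, 35, 40, 44, 46, 49, 54]:

lo=0, hi=13, mid=6, arr[mid]=30 -> 30 > 16, search left half
lo=0, hi=5, mid=2, arr[mid]=8 -> 8 < 16, search right half
lo=3, hi=5, mid=4, arr[mid]=14 -> 14 < 16, search right half
lo=5, hi=5, mid=5, arr[mid]=21 -> 21 > 16, search left half
lo=5 > hi=4, target 16 not found

Binary search determines that 16 is not in the array after 4 comparisons. The search space was exhausted without finding the target.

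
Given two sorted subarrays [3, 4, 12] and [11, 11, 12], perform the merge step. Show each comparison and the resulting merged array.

Merging process:

Compare 3 vs 11: take 3 from left. Merged: [3]
Compare 4 vs 11: take 4 from left. Merged: [3, 4]
Compare 12 vs 11: take 11 from right. Merged: [3, 4, 11]
Compare 12 vs 11: take 11 from right. Merged: [3, 4, 11, 11]
Compare 12 vs 12: take 12 from left. Merged: [3, 4, 11, 11, 12]
Append remaining from right: [12]. Merged: [3, 4, 11, 11, 12, 12]

Final merged array: [3, 4, 11, 11, 12, 12]
Total comparisons: 5

The merged array is [3, 4, 11, 11, 12, 12], requiring 5 comparisons. The merge step runs in O(n) time where n is the total number of elements.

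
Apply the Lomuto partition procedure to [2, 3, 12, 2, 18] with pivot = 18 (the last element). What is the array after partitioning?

Lomuto partition with pivot = 18:

Initial array: [2, 3, 12, 2, 18]

arr[0]=2 <= 18: swap with position 0, array becomes [2, 3, 12, 2, 18]
arr[1]=3 <= 18: swap with position 1, array becomes [2, 3, 12, 2, 18]
arr[2]=12 <= 18: swap with position 2, array becomes [2, 3, 12, 2, 18]
arr[3]=2 <= 18: swap with position 3, array becomes [2, 3, 12, 2, 18]

Place pivot at position 4: [2, 3, 12, 2, 18]
Pivot position: 4

After partitioning with pivot 18, the array becomes [2, 3, 12, 2, 18]. The pivot is placed at index 4. All elements to the left of the pivot are <= 18, and all elements to the right are > 18.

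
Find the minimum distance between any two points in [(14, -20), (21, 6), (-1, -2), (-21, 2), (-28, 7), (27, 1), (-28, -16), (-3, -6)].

Computing all pairwise distances among 8 points:

d((14, -20), (21, 6)) = 26.9258
d((14, -20), (-1, -2)) = 23.4307
d((14, -20), (-21, 2)) = 41.3401
d((14, -20), (-28, 7)) = 49.93
d((14, -20), (27, 1)) = 24.6982
d((14, -20), (-28, -16)) = 42.19
d((14, -20), (-3, -6)) = 22.0227
d((21, 6), (-1, -2)) = 23.4094
d((21, 6), (-21, 2)) = 42.19
d((21, 6), (-28, 7)) = 49.0102
d((21, 6), (27, 1)) = 7.8102
d((21, 6), (-28, -16)) = 53.7122
d((21, 6), (-3, -6)) = 26.8328
d((-1, -2), (-21, 2)) = 20.3961
d((-1, -2), (-28, 7)) = 28.4605
d((-1, -2), (27, 1)) = 28.1603
d((-1, -2), (-28, -16)) = 30.4138
d((-1, -2), (-3, -6)) = 4.4721 <-- minimum
d((-21, 2), (-28, 7)) = 8.6023
d((-21, 2), (27, 1)) = 48.0104
d((-21, 2), (-28, -16)) = 19.3132
d((-21, 2), (-3, -6)) = 19.6977
d((-28, 7), (27, 1)) = 55.3263
d((-28, 7), (-28, -16)) = 23.0
d((-28, 7), (-3, -6)) = 28.178
d((27, 1), (-28, -16)) = 57.5674
d((27, 1), (-3, -6)) = 30.8058
d((-28, -16), (-3, -6)) = 26.9258

Closest pair: (-1, -2) and (-3, -6) with distance 4.4721

The closest pair is (-1, -2) and (-3, -6) with Euclidean distance 4.4721. For 8 points, brute-force pairwise comparison is shown above. For large n, the divide-and-conquer algorithm (sort by x, recurse on halves, check the dividing strip) achieves O(n log n).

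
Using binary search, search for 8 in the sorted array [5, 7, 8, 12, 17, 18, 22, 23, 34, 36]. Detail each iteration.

Binary search for 8 in [5, 7, 8, 12, 17, 18, 22, 23, 34, 36]:

lo=0, hi=9, mid=4, arr[mid]=17 -> 17 > 8, search left half
lo=0, hi=3, mid=1, arr[mid]=7 -> 7 < 8, search right half
lo=2, hi=3, mid=2, arr[mid]=8 -> Found target at index 2!

Binary search finds 8 at index 2 after 3 comparisons. The search repeatedly halves the search space by comparing with the middle element.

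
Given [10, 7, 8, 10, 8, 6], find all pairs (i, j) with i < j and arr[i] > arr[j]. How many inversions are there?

Finding inversions in [10, 7, 8, 10, 8, 6]:

(0, 1): arr[0]=10 > arr[1]=7
(0, 2): arr[0]=10 > arr[2]=8
(0, 4): arr[0]=10 > arr[4]=8
(0, 5): arr[0]=10 > arr[5]=6
(1, 5): arr[1]=7 > arr[5]=6
(2, 5): arr[2]=8 > arr[5]=6
(3, 4): arr[3]=10 > arr[4]=8
(3, 5): arr[3]=10 > arr[5]=6
(4, 5): arr[4]=8 > arr[5]=6

Total inversions: 9

The array has 9 inversion(s): (0,1), (0,2), (0,4), (0,5), (1,5), (2,5), (3,4), (3,5), (4,5). Each pair (i,j) satisfies i < j and arr[i] > arr[j].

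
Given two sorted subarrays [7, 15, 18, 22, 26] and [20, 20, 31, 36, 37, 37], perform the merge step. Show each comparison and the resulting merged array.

Merging process:

Compare 7 vs 20: take 7 from left. Merged: [7]
Compare 15 vs 20: take 15 from left. Merged: [7, 15]
Compare 18 vs 20: take 18 from left. Merged: [7, 15, 18]
Compare 22 vs 20: take 20 from right. Merged: [7, 15, 18, 20]
Compare 22 vs 20: take 20 from right. Merged: [7, 15, 18, 20, 20]
Compare 22 vs 31: take 22 from left. Merged: [7, 15, 18, 20, 20, 22]
Compare 26 vs 31: take 26 from left. Merged: [7, 15, 18, 20, 20, 22, 26]
Append remaining from right: [31, 36, 37, 37]. Merged: [7, 15, 18, 20, 20, 22, 26, 31, 36, 37, 37]

Final merged array: [7, 15, 18, 20, 20, 22, 26, 31, 36, 37, 37]
Total comparisons: 7

The merged array is [7, 15, 18, 20, 20, 22, 26, 31, 36, 37, 37], requiring 7 comparisons. The merge step runs in O(n) time where n is the total number of elements.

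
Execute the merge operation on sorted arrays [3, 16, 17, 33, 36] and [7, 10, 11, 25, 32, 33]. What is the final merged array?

Merging process:

Compare 3 vs 7: take 3 from left. Merged: [3]
Compare 16 vs 7: take 7 from right. Merged: [3, 7]
Compare 16 vs 10: take 10 from right. Merged: [3, 7, 10]
Compare 16 vs 11: take 11 from right. Merged: [3, 7, 10, 11]
Compare 16 vs 25: take 16 from left. Merged: [3, 7, 10, 11, 16]
Compare 17 vs 25: take 17 from left. Merged: [3, 7, 10, 11, 16, 17]
Compare 33 vs 25: take 25 from right. Merged: [3, 7, 10, 11, 16, 17, 25]
Compare 33 vs 32: take 32 from right. Merged: [3, 7, 10, 11, 16, 17, 25, 32]
Compare 33 vs 33: take 33 from left. Merged: [3, 7, 10, 11, 16, 17, 25, 32, 33]
Compare 36 vs 33: take 33 from right. Merged: [3, 7, 10, 11, 16, 17, 25, 32, 33, 33]
Append remaining from left: [36]. Merged: [3, 7, 10, 11, 16, 17, 25, 32, 33, 33, 36]

Final merged array: [3, 7, 10, 11, 16, 17, 25, 32, 33, 33, 36]
Total comparisons: 10

The merged array is [3, 7, 10, 11, 16, 17, 25, 32, 33, 33, 36], requiring 10 comparisons. The merge step runs in O(n) time where n is the total number of elements.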